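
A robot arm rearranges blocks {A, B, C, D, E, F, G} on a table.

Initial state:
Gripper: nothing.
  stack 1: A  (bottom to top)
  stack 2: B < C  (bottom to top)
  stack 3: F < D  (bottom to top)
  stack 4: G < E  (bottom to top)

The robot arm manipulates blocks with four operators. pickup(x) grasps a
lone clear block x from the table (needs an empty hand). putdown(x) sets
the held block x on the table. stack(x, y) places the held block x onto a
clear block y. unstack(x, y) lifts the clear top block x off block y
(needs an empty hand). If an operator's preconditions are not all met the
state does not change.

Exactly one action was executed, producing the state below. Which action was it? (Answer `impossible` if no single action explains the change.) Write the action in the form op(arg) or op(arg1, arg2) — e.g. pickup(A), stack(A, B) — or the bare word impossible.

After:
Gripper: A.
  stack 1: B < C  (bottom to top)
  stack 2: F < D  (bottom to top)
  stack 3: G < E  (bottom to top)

target: towers=[B/C; F/D; G/E] holding=A
     unstack(D, F) → towers=[A; B/C; F; G/E] holding=D
         pickup(A) → towers=[B/C; F/D; G/E] holding=A  ← match
     unstack(E, G) → towers=[A; B/C; F/D; G] holding=E
     unstack(C, B) → towers=[A; B; F/D; G/E] holding=C

pickup(A)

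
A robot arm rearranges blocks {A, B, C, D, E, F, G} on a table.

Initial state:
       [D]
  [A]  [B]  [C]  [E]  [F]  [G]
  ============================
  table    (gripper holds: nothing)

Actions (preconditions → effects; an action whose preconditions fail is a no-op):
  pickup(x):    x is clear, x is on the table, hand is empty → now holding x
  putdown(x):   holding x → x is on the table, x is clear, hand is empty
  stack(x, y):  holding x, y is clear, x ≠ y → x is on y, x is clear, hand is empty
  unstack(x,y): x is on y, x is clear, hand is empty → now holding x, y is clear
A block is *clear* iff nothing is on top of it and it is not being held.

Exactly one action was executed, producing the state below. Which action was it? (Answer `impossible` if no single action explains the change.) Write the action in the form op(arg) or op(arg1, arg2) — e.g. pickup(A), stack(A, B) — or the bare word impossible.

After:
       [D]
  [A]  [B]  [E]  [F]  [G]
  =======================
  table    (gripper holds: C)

pickup(C)

target: towers=[A; B/D; E; F; G] holding=C
         pickup(F) → towers=[A; B/D; C; E; G] holding=F
         pickup(G) → towers=[A; B/D; C; E; F] holding=G
     unstack(D, B) → towers=[A; B; C; E; F; G] holding=D
         pickup(A) → towers=[B/D; C; E; F; G] holding=A
         pickup(E) → towers=[A; B/D; C; F; G] holding=E
         pickup(C) → towers=[A; B/D; E; F; G] holding=C  ← match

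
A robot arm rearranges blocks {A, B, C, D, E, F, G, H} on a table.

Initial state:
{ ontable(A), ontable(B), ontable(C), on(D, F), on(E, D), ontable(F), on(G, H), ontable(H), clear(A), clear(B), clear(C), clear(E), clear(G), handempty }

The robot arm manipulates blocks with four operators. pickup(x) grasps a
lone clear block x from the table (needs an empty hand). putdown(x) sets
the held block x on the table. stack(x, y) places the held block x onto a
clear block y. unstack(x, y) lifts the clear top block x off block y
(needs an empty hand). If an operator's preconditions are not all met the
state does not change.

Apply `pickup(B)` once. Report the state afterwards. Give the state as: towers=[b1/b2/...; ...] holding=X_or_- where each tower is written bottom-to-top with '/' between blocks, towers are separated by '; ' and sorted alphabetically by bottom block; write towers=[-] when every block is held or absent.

before: towers=[A; B; C; F/D/E; H/G] holding=-
pre[pickup(B)]: clear(B) ok, ontable(B) ok, handempty ok
all met → apply pickup(B)
after:  towers=[A; C; F/D/E; H/G] holding=B

towers=[A; C; F/D/E; H/G] holding=B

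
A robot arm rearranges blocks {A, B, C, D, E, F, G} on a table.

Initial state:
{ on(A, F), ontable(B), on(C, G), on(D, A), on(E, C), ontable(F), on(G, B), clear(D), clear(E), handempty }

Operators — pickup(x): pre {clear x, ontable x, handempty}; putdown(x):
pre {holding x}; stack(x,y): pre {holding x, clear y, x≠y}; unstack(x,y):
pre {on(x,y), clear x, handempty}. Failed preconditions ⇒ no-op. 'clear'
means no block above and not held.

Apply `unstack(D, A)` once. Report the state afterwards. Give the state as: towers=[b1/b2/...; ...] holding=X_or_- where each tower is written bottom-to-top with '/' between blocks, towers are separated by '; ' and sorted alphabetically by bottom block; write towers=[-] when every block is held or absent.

towers=[B/G/C/E; F/A] holding=D

before: towers=[B/G/C/E; F/A/D] holding=-
pre[unstack(D, A)]: on(D,A) ok, clear(D) ok, handempty ok
all met → apply unstack(D, A)
after:  towers=[B/G/C/E; F/A] holding=D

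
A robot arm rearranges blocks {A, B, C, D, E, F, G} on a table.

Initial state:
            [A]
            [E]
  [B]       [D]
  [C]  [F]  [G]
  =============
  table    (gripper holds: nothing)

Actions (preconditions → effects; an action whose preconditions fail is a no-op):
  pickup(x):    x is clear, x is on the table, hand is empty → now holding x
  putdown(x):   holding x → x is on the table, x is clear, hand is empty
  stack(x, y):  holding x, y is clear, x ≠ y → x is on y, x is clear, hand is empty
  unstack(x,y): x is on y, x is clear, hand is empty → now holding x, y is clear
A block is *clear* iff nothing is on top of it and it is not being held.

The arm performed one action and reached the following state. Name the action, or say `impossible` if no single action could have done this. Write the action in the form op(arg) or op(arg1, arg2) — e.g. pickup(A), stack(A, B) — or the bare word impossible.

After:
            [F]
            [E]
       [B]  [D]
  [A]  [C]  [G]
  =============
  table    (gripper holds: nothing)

impossible

target: towers=[A; C/B; G/D/E/F] holding=-
     unstack(B, C) → towers=[C; F; G/D/E/A] holding=B
         pickup(F) → towers=[C/B; G/D/E/A] holding=F
     unstack(A, E) → towers=[C/B; F; G/D/E] holding=A
none of the 3 applicable actions match → impossible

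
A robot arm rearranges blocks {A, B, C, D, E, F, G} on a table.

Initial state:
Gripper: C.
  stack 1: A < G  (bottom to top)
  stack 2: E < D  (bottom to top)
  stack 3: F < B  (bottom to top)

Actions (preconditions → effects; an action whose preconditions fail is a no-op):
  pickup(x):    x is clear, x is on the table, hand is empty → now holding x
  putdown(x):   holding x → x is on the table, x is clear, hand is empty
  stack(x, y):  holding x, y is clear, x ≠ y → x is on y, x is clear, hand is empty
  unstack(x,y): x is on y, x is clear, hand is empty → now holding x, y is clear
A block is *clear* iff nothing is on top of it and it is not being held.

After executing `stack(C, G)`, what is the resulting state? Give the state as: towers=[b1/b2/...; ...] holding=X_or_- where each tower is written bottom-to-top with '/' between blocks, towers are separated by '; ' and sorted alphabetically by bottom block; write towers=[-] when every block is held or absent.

towers=[A/G/C; E/D; F/B] holding=-

before: towers=[A/G; E/D; F/B] holding=C
pre[stack(C, G)]: holding(C) yes, clear(G) yes, C≠G yes
all met → apply stack(C, G)
after:  towers=[A/G/C; E/D; F/B] holding=-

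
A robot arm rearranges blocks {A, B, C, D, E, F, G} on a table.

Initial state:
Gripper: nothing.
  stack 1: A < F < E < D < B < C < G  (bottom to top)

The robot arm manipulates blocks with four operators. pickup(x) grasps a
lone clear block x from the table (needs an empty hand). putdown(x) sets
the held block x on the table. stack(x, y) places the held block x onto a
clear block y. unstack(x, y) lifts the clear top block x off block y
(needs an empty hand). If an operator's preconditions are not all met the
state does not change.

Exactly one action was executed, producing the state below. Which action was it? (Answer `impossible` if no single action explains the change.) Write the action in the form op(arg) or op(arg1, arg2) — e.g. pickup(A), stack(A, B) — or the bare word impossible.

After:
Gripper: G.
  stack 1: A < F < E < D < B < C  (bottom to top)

target: towers=[A/F/E/D/B/C] holding=G
     unstack(G, C) → towers=[A/F/E/D/B/C] holding=G  ← match

unstack(G, C)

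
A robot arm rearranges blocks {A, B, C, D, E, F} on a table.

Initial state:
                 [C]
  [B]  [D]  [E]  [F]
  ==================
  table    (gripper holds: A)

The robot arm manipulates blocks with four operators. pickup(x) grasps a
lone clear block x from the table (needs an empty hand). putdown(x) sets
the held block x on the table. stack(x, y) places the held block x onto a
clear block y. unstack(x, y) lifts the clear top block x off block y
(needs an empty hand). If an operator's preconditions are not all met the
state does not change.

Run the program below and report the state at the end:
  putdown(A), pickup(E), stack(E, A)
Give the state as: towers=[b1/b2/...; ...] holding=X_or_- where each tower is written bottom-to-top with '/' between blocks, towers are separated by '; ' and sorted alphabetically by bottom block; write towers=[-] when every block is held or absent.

step 1 (putdown(A)): towers=[A; B; D; E; F/C] holding=-
step 2 (pickup(E)): towers=[A; B; D; F/C] holding=E
step 3 (stack(E, A)): towers=[A/E; B; D; F/C] holding=-

towers=[A/E; B; D; F/C] holding=-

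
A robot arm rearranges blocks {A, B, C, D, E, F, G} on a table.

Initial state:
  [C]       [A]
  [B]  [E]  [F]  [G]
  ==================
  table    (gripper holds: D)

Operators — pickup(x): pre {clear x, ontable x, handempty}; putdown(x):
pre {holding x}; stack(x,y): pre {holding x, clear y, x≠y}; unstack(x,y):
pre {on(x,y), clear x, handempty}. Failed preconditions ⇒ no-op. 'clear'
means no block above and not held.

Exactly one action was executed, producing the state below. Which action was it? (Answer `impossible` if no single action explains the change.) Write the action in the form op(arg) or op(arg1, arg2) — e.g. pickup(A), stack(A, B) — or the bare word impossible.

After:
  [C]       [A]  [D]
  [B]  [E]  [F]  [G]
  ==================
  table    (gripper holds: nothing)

target: towers=[B/C; E; F/A; G/D] holding=-
        putdown(D) → towers=[B/C; D; E; F/A; G] holding=-
       stack(D, G) → towers=[B/C; E; F/A; G/D] holding=-  ← match
       stack(D, A) → towers=[B/C; E; F/A/D; G] holding=-
       stack(D, E) → towers=[B/C; E/D; F/A; G] holding=-
       stack(D, C) → towers=[B/C/D; E; F/A; G] holding=-

stack(D, G)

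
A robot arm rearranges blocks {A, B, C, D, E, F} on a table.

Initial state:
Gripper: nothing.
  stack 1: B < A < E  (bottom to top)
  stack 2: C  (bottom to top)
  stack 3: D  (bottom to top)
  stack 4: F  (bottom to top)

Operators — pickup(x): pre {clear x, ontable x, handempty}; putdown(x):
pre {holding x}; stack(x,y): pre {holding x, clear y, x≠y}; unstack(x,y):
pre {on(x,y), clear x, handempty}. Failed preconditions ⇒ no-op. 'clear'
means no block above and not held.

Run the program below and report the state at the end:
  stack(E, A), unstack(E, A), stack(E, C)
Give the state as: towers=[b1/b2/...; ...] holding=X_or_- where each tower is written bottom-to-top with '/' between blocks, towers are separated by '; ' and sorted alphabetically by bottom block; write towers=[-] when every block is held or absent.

towers=[B/A; C/E; D; F] holding=-

step 1 (stack(E, A)) [no-op]: towers=[B/A/E; C; D; F] holding=-
step 2 (unstack(E, A)): towers=[B/A; C; D; F] holding=E
step 3 (stack(E, C)): towers=[B/A; C/E; D; F] holding=-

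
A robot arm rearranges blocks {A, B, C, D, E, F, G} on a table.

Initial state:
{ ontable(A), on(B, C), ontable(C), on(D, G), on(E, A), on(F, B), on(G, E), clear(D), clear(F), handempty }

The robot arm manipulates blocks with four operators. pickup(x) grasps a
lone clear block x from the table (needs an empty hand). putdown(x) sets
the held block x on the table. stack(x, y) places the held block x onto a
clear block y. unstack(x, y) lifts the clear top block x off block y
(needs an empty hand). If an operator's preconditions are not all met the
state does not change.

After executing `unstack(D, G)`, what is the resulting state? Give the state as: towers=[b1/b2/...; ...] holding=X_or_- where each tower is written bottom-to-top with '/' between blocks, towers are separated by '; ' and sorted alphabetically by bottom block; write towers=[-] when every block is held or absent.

before: towers=[A/E/G/D; C/B/F] holding=-
pre[unstack(D, G)]: on(D,G) ✓, clear(D) ✓, handempty ✓
all met → apply unstack(D, G)
after:  towers=[A/E/G; C/B/F] holding=D

towers=[A/E/G; C/B/F] holding=D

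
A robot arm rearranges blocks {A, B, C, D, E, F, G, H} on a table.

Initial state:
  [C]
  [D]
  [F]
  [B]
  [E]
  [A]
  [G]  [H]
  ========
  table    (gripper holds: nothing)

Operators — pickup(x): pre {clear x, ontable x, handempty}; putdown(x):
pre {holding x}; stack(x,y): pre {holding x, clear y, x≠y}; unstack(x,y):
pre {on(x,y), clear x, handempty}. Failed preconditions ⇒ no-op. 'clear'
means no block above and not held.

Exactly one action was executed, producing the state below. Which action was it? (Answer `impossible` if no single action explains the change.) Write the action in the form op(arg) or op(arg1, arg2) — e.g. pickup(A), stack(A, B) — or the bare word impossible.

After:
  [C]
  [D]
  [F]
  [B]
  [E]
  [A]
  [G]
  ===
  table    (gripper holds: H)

target: towers=[G/A/E/B/F/D/C] holding=H
         pickup(H) → towers=[G/A/E/B/F/D/C] holding=H  ← match
     unstack(C, D) → towers=[G/A/E/B/F/D; H] holding=C

pickup(H)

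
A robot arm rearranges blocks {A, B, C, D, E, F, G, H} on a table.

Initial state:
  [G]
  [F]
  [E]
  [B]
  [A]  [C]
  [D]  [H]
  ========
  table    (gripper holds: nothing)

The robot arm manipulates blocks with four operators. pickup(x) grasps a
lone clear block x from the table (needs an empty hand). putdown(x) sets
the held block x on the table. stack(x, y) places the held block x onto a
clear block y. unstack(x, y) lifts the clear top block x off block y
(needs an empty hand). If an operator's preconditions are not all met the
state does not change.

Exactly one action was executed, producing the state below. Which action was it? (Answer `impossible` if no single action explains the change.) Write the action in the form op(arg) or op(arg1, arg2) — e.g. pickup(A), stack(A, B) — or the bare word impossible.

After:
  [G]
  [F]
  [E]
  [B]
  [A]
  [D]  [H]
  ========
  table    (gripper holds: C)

target: towers=[D/A/B/E/F/G; H] holding=C
     unstack(G, F) → towers=[D/A/B/E/F; H/C] holding=G
     unstack(C, H) → towers=[D/A/B/E/F/G; H] holding=C  ← match

unstack(C, H)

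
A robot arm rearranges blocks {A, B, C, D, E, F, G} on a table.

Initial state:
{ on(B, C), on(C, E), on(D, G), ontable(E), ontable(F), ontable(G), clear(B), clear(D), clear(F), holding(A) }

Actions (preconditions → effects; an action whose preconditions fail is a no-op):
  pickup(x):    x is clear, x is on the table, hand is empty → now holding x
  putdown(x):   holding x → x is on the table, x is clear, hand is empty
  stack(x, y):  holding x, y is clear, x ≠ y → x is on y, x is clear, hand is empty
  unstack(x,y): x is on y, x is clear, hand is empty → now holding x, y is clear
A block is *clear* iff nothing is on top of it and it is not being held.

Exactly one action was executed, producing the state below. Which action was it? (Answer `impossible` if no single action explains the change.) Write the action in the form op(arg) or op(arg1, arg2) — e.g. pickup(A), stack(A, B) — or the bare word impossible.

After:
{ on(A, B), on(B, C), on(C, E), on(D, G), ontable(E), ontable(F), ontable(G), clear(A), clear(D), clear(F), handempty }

target: towers=[E/C/B/A; F; G/D] holding=-
        putdown(A) → towers=[A; E/C/B; F; G/D] holding=-
       stack(A, B) → towers=[E/C/B/A; F; G/D] holding=-  ← match
       stack(A, F) → towers=[E/C/B; F/A; G/D] holding=-
       stack(A, D) → towers=[E/C/B; F; G/D/A] holding=-

stack(A, B)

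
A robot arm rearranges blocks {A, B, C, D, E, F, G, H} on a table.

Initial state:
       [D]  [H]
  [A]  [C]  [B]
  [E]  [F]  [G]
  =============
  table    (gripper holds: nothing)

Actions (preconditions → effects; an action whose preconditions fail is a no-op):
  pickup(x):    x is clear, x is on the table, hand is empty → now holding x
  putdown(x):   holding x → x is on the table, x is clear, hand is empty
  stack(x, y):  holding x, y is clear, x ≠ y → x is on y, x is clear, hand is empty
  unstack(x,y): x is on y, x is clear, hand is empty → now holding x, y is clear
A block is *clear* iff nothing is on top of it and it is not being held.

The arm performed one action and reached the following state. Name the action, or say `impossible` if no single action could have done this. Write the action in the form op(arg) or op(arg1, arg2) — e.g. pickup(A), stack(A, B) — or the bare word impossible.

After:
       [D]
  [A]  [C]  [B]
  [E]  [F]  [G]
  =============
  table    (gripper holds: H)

target: towers=[E/A; F/C/D; G/B] holding=H
     unstack(A, E) → towers=[E; F/C/D; G/B/H] holding=A
     unstack(H, B) → towers=[E/A; F/C/D; G/B] holding=H  ← match
     unstack(D, C) → towers=[E/A; F/C; G/B/H] holding=D

unstack(H, B)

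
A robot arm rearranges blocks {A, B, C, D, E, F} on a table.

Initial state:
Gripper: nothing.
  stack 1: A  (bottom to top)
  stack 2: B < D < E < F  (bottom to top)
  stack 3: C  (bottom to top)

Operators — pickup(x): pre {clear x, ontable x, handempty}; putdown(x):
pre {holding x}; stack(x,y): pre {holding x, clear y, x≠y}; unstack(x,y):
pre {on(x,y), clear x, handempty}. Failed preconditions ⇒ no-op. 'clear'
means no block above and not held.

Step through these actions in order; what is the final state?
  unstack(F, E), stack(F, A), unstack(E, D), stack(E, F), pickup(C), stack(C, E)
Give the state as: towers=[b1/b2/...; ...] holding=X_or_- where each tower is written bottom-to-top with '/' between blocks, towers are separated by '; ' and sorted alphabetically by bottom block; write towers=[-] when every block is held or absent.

step 1 (unstack(F, E)): towers=[A; B/D/E; C] holding=F
step 2 (stack(F, A)): towers=[A/F; B/D/E; C] holding=-
step 3 (unstack(E, D)): towers=[A/F; B/D; C] holding=E
step 4 (stack(E, F)): towers=[A/F/E; B/D; C] holding=-
step 5 (pickup(C)): towers=[A/F/E; B/D] holding=C
step 6 (stack(C, E)): towers=[A/F/E/C; B/D] holding=-

towers=[A/F/E/C; B/D] holding=-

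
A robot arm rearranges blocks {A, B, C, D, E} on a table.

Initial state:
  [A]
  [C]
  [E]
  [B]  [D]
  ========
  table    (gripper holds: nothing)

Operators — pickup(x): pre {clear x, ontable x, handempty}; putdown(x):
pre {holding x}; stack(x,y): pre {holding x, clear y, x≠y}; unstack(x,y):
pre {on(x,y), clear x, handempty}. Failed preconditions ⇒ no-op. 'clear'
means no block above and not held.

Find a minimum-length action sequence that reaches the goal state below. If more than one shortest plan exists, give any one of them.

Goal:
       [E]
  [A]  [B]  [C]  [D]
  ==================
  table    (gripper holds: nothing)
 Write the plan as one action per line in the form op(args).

step 1 (unstack(A, C)): towers=[B/E/C; D] holding=A
step 2 (putdown(A)): towers=[A; B/E/C; D] holding=-
step 3 (unstack(C, E)): towers=[A; B/E; D] holding=C
step 4 (putdown(C)): towers=[A; B/E; C; D] holding=-
goal check: towers=[A; B/E; C; D] holding=- — reached (length 4, optimal by BFS)

unstack(A, C)
putdown(A)
unstack(C, E)
putdown(C)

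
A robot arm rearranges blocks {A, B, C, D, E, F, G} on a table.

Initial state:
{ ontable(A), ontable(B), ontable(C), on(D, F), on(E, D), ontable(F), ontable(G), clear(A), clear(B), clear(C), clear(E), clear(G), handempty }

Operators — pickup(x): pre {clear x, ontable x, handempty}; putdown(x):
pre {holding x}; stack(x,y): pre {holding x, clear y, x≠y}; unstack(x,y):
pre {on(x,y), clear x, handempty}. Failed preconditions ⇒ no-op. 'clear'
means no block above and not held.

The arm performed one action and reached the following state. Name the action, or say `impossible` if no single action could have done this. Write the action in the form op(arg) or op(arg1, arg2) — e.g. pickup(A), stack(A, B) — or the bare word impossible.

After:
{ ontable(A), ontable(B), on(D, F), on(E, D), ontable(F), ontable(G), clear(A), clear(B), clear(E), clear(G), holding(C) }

target: towers=[A; B; F/D/E; G] holding=C
         pickup(B) → towers=[A; C; F/D/E; G] holding=B
         pickup(G) → towers=[A; B; C; F/D/E] holding=G
         pickup(A) → towers=[B; C; F/D/E; G] holding=A
     unstack(E, D) → towers=[A; B; C; F/D; G] holding=E
         pickup(C) → towers=[A; B; F/D/E; G] holding=C  ← match

pickup(C)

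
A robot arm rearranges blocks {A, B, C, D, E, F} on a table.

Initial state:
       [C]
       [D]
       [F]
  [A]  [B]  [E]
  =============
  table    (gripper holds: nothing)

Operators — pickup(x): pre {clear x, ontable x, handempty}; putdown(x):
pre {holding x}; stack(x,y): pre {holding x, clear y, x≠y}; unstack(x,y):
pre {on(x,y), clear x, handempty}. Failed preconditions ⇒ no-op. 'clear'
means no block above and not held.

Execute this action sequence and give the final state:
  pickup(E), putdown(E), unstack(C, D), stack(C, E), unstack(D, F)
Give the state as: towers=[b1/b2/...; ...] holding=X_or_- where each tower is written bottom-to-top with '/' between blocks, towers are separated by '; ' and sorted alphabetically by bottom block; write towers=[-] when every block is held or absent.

towers=[A; B/F; E/C] holding=D

step 1 (pickup(E)): towers=[A; B/F/D/C] holding=E
step 2 (putdown(E)): towers=[A; B/F/D/C; E] holding=-
step 3 (unstack(C, D)): towers=[A; B/F/D; E] holding=C
step 4 (stack(C, E)): towers=[A; B/F/D; E/C] holding=-
step 5 (unstack(D, F)): towers=[A; B/F; E/C] holding=D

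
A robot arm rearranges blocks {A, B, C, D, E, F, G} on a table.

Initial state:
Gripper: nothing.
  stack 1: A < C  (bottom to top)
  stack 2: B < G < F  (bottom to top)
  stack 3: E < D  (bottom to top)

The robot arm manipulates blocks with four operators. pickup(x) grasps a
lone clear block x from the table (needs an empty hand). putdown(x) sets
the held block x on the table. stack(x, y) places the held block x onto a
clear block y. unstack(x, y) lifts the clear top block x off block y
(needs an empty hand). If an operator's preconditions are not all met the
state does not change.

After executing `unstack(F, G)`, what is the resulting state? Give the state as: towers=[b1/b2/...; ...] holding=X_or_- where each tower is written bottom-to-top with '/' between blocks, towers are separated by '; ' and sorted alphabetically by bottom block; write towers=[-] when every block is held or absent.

before: towers=[A/C; B/G/F; E/D] holding=-
pre[unstack(F, G)]: on(F,G) ✓, clear(F) ✓, handempty ✓
all met → apply unstack(F, G)
after:  towers=[A/C; B/G; E/D] holding=F

towers=[A/C; B/G; E/D] holding=F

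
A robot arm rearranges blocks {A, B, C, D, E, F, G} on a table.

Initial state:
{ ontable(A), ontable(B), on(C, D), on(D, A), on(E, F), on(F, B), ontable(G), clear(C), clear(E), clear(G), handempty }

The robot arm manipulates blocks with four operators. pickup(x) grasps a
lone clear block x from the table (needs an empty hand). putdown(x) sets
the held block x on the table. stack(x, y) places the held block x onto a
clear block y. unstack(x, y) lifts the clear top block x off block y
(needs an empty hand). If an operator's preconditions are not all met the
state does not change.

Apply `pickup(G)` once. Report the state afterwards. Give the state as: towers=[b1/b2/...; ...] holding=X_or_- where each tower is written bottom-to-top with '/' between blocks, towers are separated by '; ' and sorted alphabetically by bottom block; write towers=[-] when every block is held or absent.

before: towers=[A/D/C; B/F/E; G] holding=-
pre[pickup(G)]: clear(G) ✓, ontable(G) ✓, handempty ✓
all met → apply pickup(G)
after:  towers=[A/D/C; B/F/E] holding=G

towers=[A/D/C; B/F/E] holding=G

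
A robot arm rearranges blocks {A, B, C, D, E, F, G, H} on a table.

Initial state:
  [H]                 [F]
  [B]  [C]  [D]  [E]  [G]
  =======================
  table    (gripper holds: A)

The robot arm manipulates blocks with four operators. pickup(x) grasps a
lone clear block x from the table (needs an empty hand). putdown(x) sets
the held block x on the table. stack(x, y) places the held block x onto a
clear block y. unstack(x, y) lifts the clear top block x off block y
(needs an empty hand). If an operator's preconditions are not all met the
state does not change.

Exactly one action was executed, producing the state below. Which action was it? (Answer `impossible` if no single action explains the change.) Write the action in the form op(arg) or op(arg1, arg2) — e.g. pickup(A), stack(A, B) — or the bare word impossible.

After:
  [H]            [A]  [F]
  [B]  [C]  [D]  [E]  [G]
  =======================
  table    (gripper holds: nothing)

target: towers=[B/H; C; D; E/A; G/F] holding=-
        putdown(A) → towers=[A; B/H; C; D; E; G/F] holding=-
       stack(A, E) → towers=[B/H; C; D; E/A; G/F] holding=-  ← match
       stack(A, H) → towers=[B/H/A; C; D; E; G/F] holding=-
       stack(A, F) → towers=[B/H; C; D; E; G/F/A] holding=-
       stack(A, D) → towers=[B/H; C; D/A; E; G/F] holding=-
       stack(A, C) → towers=[B/H; C/A; D; E; G/F] holding=-

stack(A, E)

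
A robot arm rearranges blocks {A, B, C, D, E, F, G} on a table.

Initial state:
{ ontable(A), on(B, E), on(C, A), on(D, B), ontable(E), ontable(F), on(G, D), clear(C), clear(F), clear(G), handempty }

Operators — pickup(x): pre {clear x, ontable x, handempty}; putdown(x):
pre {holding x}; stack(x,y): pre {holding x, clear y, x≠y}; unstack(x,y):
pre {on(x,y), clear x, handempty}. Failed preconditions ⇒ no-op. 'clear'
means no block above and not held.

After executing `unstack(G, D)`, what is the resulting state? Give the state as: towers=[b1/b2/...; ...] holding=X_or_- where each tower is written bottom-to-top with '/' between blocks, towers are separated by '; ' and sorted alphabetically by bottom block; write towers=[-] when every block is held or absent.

before: towers=[A/C; E/B/D/G; F] holding=-
pre[unstack(G, D)]: on(G,D) ✓, clear(G) ✓, handempty ✓
all met → apply unstack(G, D)
after:  towers=[A/C; E/B/D; F] holding=G

towers=[A/C; E/B/D; F] holding=G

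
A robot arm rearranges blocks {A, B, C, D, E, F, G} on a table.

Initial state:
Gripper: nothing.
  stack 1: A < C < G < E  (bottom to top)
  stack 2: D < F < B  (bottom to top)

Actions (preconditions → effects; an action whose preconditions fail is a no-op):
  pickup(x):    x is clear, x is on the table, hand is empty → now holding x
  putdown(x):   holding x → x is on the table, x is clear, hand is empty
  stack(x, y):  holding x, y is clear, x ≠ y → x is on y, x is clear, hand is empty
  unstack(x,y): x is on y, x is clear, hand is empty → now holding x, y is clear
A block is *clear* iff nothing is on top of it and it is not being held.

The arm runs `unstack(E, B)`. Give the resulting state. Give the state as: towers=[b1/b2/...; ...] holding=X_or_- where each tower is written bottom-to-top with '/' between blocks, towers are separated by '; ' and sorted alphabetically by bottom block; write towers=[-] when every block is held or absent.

before: towers=[A/C/G/E; D/F/B] holding=-
pre[unstack(E, B)]: on(E,B) ✗, clear(E) ✓, handempty ✓
on(E,B) unmet → unstack(E, B) is a no-op
after:  towers=[A/C/G/E; D/F/B] holding=-

towers=[A/C/G/E; D/F/B] holding=-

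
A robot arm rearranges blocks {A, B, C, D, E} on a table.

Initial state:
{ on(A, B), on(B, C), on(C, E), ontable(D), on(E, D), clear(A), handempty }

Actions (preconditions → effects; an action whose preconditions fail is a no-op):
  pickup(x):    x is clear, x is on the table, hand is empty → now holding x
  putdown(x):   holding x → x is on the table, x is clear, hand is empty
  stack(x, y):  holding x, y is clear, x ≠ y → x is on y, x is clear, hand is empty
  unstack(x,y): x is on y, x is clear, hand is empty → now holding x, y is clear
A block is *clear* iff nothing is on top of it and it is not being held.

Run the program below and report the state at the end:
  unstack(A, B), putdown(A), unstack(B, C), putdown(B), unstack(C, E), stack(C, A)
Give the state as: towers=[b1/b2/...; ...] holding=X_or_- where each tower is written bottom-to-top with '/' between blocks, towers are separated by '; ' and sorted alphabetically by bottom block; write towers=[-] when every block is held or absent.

towers=[A/C; B; D/E] holding=-

step 1 (unstack(A, B)): towers=[D/E/C/B] holding=A
step 2 (putdown(A)): towers=[A; D/E/C/B] holding=-
step 3 (unstack(B, C)): towers=[A; D/E/C] holding=B
step 4 (putdown(B)): towers=[A; B; D/E/C] holding=-
step 5 (unstack(C, E)): towers=[A; B; D/E] holding=C
step 6 (stack(C, A)): towers=[A/C; B; D/E] holding=-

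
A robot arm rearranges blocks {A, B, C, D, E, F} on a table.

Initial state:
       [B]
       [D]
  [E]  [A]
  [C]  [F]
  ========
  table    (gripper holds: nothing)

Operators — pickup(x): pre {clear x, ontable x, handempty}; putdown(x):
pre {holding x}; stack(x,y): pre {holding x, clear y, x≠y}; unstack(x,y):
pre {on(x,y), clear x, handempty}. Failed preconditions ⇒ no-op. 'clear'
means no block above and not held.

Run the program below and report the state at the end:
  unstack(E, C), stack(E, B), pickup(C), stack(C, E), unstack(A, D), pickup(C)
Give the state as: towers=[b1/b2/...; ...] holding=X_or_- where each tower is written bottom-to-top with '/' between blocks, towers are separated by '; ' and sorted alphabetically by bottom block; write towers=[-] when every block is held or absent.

towers=[F/A/D/B/E/C] holding=-

step 1 (unstack(E, C)): towers=[C; F/A/D/B] holding=E
step 2 (stack(E, B)): towers=[C; F/A/D/B/E] holding=-
step 3 (pickup(C)): towers=[F/A/D/B/E] holding=C
step 4 (stack(C, E)): towers=[F/A/D/B/E/C] holding=-
step 5 (unstack(A, D)) [no-op]: towers=[F/A/D/B/E/C] holding=-
step 6 (pickup(C)) [no-op]: towers=[F/A/D/B/E/C] holding=-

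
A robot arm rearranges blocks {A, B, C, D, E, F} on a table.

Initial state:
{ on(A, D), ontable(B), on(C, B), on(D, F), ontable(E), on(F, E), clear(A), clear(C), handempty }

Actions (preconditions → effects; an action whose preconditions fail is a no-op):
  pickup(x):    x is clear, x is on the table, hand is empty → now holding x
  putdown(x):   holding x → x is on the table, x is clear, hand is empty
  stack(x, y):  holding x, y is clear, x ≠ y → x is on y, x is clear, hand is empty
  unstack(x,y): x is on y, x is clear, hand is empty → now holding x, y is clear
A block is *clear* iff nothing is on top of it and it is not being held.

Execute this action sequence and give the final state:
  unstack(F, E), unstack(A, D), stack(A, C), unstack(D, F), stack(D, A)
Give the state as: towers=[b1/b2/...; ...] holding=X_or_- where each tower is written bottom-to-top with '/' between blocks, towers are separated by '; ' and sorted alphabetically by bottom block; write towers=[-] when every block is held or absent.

step 1 (unstack(F, E)) [no-op]: towers=[B/C; E/F/D/A] holding=-
step 2 (unstack(A, D)): towers=[B/C; E/F/D] holding=A
step 3 (stack(A, C)): towers=[B/C/A; E/F/D] holding=-
step 4 (unstack(D, F)): towers=[B/C/A; E/F] holding=D
step 5 (stack(D, A)): towers=[B/C/A/D; E/F] holding=-

towers=[B/C/A/D; E/F] holding=-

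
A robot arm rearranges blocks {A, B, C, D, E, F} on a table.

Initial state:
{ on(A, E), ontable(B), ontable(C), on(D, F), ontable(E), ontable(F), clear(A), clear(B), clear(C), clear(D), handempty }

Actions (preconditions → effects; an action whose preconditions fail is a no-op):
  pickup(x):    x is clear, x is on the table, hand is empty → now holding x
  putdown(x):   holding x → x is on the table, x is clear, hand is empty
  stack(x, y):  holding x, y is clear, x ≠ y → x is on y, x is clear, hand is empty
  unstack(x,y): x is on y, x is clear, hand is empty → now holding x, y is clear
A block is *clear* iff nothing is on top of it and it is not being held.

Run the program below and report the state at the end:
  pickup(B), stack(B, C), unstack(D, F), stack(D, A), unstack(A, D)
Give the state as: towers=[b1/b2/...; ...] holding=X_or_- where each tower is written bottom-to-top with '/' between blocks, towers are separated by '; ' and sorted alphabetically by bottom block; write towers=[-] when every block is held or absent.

towers=[C/B; E/A/D; F] holding=-

step 1 (pickup(B)): towers=[C; E/A; F/D] holding=B
step 2 (stack(B, C)): towers=[C/B; E/A; F/D] holding=-
step 3 (unstack(D, F)): towers=[C/B; E/A; F] holding=D
step 4 (stack(D, A)): towers=[C/B; E/A/D; F] holding=-
step 5 (unstack(A, D)) [no-op]: towers=[C/B; E/A/D; F] holding=-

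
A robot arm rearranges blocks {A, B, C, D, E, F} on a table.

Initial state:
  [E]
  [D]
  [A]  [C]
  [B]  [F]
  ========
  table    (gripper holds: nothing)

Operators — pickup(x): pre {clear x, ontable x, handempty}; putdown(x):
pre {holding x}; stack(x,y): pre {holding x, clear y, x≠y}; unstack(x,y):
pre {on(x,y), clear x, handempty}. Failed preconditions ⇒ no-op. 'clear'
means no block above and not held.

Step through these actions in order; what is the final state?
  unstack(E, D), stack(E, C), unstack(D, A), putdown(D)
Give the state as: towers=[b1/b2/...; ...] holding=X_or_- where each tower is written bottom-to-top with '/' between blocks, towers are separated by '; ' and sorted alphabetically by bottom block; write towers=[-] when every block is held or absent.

step 1 (unstack(E, D)): towers=[B/A/D; F/C] holding=E
step 2 (stack(E, C)): towers=[B/A/D; F/C/E] holding=-
step 3 (unstack(D, A)): towers=[B/A; F/C/E] holding=D
step 4 (putdown(D)): towers=[B/A; D; F/C/E] holding=-

towers=[B/A; D; F/C/E] holding=-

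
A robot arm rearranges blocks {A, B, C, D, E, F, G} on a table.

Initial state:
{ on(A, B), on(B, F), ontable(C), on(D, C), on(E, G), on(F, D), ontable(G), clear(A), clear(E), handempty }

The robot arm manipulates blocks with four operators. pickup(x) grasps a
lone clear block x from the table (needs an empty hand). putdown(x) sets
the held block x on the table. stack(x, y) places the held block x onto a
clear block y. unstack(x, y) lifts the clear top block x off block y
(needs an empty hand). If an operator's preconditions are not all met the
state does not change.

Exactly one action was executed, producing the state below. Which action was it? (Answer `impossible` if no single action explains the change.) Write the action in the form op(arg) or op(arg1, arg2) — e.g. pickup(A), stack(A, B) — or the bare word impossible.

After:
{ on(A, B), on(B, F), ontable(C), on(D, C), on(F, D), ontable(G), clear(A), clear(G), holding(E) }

unstack(E, G)

target: towers=[C/D/F/B/A; G] holding=E
     unstack(A, B) → towers=[C/D/F/B; G/E] holding=A
     unstack(E, G) → towers=[C/D/F/B/A; G] holding=E  ← match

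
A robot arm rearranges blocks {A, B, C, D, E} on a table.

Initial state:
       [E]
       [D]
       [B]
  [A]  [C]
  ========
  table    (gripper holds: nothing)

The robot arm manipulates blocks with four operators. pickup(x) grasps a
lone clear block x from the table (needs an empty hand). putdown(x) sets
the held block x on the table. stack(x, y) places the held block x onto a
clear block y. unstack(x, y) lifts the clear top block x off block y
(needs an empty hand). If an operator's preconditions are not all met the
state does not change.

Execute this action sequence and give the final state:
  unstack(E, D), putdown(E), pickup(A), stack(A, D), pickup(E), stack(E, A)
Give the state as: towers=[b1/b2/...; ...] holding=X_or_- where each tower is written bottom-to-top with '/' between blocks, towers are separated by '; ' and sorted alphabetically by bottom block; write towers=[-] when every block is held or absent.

step 1 (unstack(E, D)): towers=[A; C/B/D] holding=E
step 2 (putdown(E)): towers=[A; C/B/D; E] holding=-
step 3 (pickup(A)): towers=[C/B/D; E] holding=A
step 4 (stack(A, D)): towers=[C/B/D/A; E] holding=-
step 5 (pickup(E)): towers=[C/B/D/A] holding=E
step 6 (stack(E, A)): towers=[C/B/D/A/E] holding=-

towers=[C/B/D/A/E] holding=-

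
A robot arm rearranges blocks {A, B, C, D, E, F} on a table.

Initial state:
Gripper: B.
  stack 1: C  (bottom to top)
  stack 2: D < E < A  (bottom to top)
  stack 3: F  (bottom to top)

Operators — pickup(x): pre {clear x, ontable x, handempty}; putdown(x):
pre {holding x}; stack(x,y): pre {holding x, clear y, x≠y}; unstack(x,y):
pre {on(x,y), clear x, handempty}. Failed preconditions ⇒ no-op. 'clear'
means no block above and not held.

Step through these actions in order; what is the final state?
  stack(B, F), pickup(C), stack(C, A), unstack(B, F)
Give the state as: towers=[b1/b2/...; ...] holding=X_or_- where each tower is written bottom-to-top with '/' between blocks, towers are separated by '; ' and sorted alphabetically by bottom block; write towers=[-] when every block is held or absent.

towers=[D/E/A/C; F] holding=B

step 1 (stack(B, F)): towers=[C; D/E/A; F/B] holding=-
step 2 (pickup(C)): towers=[D/E/A; F/B] holding=C
step 3 (stack(C, A)): towers=[D/E/A/C; F/B] holding=-
step 4 (unstack(B, F)): towers=[D/E/A/C; F] holding=B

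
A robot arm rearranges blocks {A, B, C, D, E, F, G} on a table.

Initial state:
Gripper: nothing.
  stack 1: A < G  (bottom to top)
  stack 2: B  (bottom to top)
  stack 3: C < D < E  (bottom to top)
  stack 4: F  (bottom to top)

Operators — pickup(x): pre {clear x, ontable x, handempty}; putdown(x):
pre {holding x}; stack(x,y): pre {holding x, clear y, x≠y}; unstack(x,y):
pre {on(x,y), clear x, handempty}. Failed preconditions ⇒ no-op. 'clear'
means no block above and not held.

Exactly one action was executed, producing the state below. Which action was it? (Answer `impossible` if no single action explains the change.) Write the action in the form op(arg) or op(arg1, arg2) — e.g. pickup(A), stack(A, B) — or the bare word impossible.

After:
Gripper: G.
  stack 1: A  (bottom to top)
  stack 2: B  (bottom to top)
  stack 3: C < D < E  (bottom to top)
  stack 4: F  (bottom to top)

unstack(G, A)

target: towers=[A; B; C/D/E; F] holding=G
         pickup(B) → towers=[A/G; C/D/E; F] holding=B
         pickup(F) → towers=[A/G; B; C/D/E] holding=F
     unstack(G, A) → towers=[A; B; C/D/E; F] holding=G  ← match
     unstack(E, D) → towers=[A/G; B; C/D; F] holding=E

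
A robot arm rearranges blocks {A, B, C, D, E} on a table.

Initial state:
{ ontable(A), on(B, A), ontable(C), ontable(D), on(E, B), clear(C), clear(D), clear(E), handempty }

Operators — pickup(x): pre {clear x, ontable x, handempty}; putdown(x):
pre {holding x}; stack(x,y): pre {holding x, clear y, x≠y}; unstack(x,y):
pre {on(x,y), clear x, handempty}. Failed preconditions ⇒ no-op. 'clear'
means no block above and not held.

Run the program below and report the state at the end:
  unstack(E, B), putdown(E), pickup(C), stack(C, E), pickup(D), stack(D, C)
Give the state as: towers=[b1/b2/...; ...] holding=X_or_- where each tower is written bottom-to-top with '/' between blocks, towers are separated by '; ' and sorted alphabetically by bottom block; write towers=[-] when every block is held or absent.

towers=[A/B; E/C/D] holding=-

step 1 (unstack(E, B)): towers=[A/B; C; D] holding=E
step 2 (putdown(E)): towers=[A/B; C; D; E] holding=-
step 3 (pickup(C)): towers=[A/B; D; E] holding=C
step 4 (stack(C, E)): towers=[A/B; D; E/C] holding=-
step 5 (pickup(D)): towers=[A/B; E/C] holding=D
step 6 (stack(D, C)): towers=[A/B; E/C/D] holding=-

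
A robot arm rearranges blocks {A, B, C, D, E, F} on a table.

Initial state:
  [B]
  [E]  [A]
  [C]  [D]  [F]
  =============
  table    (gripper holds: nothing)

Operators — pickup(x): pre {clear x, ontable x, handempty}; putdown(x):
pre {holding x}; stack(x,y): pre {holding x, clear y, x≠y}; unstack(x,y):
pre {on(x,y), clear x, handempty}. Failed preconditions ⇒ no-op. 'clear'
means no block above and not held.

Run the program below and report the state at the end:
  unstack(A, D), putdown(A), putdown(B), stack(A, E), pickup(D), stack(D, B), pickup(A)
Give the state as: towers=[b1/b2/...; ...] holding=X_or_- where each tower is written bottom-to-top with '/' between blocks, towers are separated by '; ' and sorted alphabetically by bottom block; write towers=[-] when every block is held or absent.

towers=[C/E/B/D; F] holding=A

step 1 (unstack(A, D)): towers=[C/E/B; D; F] holding=A
step 2 (putdown(A)): towers=[A; C/E/B; D; F] holding=-
step 3 (putdown(B)) [no-op]: towers=[A; C/E/B; D; F] holding=-
step 4 (stack(A, E)) [no-op]: towers=[A; C/E/B; D; F] holding=-
step 5 (pickup(D)): towers=[A; C/E/B; F] holding=D
step 6 (stack(D, B)): towers=[A; C/E/B/D; F] holding=-
step 7 (pickup(A)): towers=[C/E/B/D; F] holding=A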